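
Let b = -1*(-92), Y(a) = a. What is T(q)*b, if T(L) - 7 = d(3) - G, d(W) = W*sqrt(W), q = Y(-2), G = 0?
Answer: 644 + 276*sqrt(3) ≈ 1122.0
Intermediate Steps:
q = -2
b = 92
d(W) = W**(3/2)
T(L) = 7 + 3*sqrt(3) (T(L) = 7 + (3**(3/2) - 1*0) = 7 + (3*sqrt(3) + 0) = 7 + 3*sqrt(3))
T(q)*b = (7 + 3*sqrt(3))*92 = 644 + 276*sqrt(3)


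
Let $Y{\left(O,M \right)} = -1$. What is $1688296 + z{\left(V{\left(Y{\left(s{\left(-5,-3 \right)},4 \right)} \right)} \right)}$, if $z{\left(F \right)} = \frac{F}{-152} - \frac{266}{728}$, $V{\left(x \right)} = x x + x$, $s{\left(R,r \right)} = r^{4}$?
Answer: $\frac{87791373}{52} \approx 1.6883 \cdot 10^{6}$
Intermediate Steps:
$V{\left(x \right)} = x + x^{2}$ ($V{\left(x \right)} = x^{2} + x = x + x^{2}$)
$z{\left(F \right)} = - \frac{19}{52} - \frac{F}{152}$ ($z{\left(F \right)} = F \left(- \frac{1}{152}\right) - \frac{19}{52} = - \frac{F}{152} - \frac{19}{52} = - \frac{19}{52} - \frac{F}{152}$)
$1688296 + z{\left(V{\left(Y{\left(s{\left(-5,-3 \right)},4 \right)} \right)} \right)} = 1688296 - \left(\frac{19}{52} + \frac{\left(-1\right) \left(1 - 1\right)}{152}\right) = 1688296 - \left(\frac{19}{52} + \frac{\left(-1\right) 0}{152}\right) = 1688296 - \frac{19}{52} = \frac{87791373}{52}$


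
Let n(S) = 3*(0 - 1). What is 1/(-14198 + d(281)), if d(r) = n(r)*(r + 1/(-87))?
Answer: -29/436188 ≈ -6.6485e-5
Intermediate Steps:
n(S) = -3 (n(S) = 3*(-1) = -3)
d(r) = 1/29 - 3*r (d(r) = -3*(r + 1/(-87)) = -3*(r - 1/87) = -3*(-1/87 + r) = 1/29 - 3*r)
1/(-14198 + d(281)) = 1/(-14198 + (1/29 - 3*281)) = 1/(-14198 + (1/29 - 843)) = 1/(-14198 - 24446/29) = 1/(-436188/29) = -29/436188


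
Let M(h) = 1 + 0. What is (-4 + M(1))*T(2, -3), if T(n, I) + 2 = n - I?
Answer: -9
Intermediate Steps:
T(n, I) = -2 + n - I (T(n, I) = -2 + (n - I) = -2 + n - I)
M(h) = 1
(-4 + M(1))*T(2, -3) = (-4 + 1)*(-2 + 2 - 1*(-3)) = -3*(-2 + 2 + 3) = -3*3 = -9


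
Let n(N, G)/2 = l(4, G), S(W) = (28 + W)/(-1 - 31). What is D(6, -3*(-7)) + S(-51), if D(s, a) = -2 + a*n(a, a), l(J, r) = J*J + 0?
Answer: 21463/32 ≈ 670.72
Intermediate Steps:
S(W) = -7/8 - W/32 (S(W) = (28 + W)/(-32) = (28 + W)*(-1/32) = -7/8 - W/32)
l(J, r) = J**2 (l(J, r) = J**2 + 0 = J**2)
n(N, G) = 32 (n(N, G) = 2*4**2 = 2*16 = 32)
D(s, a) = -2 + 32*a (D(s, a) = -2 + a*32 = -2 + 32*a)
D(6, -3*(-7)) + S(-51) = (-2 + 32*(-3*(-7))) + (-7/8 - 1/32*(-51)) = (-2 + 32*21) + (-7/8 + 51/32) = (-2 + 672) + 23/32 = 670 + 23/32 = 21463/32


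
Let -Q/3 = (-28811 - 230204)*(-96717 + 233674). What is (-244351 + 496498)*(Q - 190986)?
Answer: 26833877361386613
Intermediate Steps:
Q = 106421752065 (Q = -3*(-28811 - 230204)*(-96717 + 233674) = -(-777045)*136957 = -3*(-35473917355) = 106421752065)
(-244351 + 496498)*(Q - 190986) = (-244351 + 496498)*(106421752065 - 190986) = 252147*106421561079 = 26833877361386613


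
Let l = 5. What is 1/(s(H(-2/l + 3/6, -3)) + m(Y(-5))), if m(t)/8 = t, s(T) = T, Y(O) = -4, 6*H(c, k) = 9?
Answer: -2/61 ≈ -0.032787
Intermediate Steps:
H(c, k) = 3/2 (H(c, k) = (⅙)*9 = 3/2)
m(t) = 8*t
1/(s(H(-2/l + 3/6, -3)) + m(Y(-5))) = 1/(3/2 + 8*(-4)) = 1/(3/2 - 32) = 1/(-61/2) = -2/61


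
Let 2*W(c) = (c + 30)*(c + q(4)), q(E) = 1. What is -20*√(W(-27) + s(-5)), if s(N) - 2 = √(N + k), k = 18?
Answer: -20*I*√(37 - √13) ≈ -115.58*I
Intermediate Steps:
W(c) = (1 + c)*(30 + c)/2 (W(c) = ((c + 30)*(c + 1))/2 = ((30 + c)*(1 + c))/2 = ((1 + c)*(30 + c))/2 = (1 + c)*(30 + c)/2)
s(N) = 2 + √(18 + N) (s(N) = 2 + √(N + 18) = 2 + √(18 + N))
-20*√(W(-27) + s(-5)) = -20*√((15 + (½)*(-27)² + (31/2)*(-27)) + (2 + √(18 - 5))) = -20*√((15 + (½)*729 - 837/2) + (2 + √13)) = -20*√((15 + 729/2 - 837/2) + (2 + √13)) = -20*√(-39 + (2 + √13)) = -20*√(-37 + √13)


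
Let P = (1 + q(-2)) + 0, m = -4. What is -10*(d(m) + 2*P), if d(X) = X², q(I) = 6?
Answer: -300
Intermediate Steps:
P = 7 (P = (1 + 6) + 0 = 7 + 0 = 7)
-10*(d(m) + 2*P) = -10*((-4)² + 2*7) = -10*(16 + 14) = -10*30 = -300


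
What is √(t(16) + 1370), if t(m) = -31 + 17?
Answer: 2*√339 ≈ 36.824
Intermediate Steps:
t(m) = -14
√(t(16) + 1370) = √(-14 + 1370) = √1356 = 2*√339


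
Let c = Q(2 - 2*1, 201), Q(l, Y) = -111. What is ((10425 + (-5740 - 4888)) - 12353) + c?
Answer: -12667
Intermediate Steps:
c = -111
((10425 + (-5740 - 4888)) - 12353) + c = ((10425 + (-5740 - 4888)) - 12353) - 111 = ((10425 - 10628) - 12353) - 111 = (-203 - 12353) - 111 = -12556 - 111 = -12667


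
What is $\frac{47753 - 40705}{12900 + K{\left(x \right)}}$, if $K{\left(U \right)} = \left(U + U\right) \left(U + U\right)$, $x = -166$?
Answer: $\frac{1762}{30781} \approx 0.057243$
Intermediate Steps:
$K{\left(U \right)} = 4 U^{2}$ ($K{\left(U \right)} = 2 U 2 U = 4 U^{2}$)
$\frac{47753 - 40705}{12900 + K{\left(x \right)}} = \frac{47753 - 40705}{12900 + 4 \left(-166\right)^{2}} = \frac{7048}{12900 + 4 \cdot 27556} = \frac{7048}{12900 + 110224} = \frac{7048}{123124} = 7048 \cdot \frac{1}{123124} = \frac{1762}{30781}$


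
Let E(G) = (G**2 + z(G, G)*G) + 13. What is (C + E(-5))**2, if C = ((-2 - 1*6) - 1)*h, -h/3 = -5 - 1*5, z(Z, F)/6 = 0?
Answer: 53824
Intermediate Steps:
z(Z, F) = 0 (z(Z, F) = 6*0 = 0)
h = 30 (h = -3*(-5 - 1*5) = -3*(-5 - 5) = -3*(-10) = 30)
E(G) = 13 + G**2 (E(G) = (G**2 + 0*G) + 13 = (G**2 + 0) + 13 = G**2 + 13 = 13 + G**2)
C = -270 (C = ((-2 - 1*6) - 1)*30 = ((-2 - 6) - 1)*30 = (-8 - 1)*30 = -9*30 = -270)
(C + E(-5))**2 = (-270 + (13 + (-5)**2))**2 = (-270 + (13 + 25))**2 = (-270 + 38)**2 = (-232)**2 = 53824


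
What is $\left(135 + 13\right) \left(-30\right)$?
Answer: $-4440$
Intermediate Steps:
$\left(135 + 13\right) \left(-30\right) = 148 \left(-30\right) = -4440$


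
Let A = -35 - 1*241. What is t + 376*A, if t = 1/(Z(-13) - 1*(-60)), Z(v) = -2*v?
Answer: -8924735/86 ≈ -1.0378e+5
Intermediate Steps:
A = -276 (A = -35 - 241 = -276)
t = 1/86 (t = 1/(-2*(-13) - 1*(-60)) = 1/(26 + 60) = 1/86 ≈ 0.011628)
t + 376*A = 1/86 + 376*(-276) = 1/86 - 103776 = -8924735/86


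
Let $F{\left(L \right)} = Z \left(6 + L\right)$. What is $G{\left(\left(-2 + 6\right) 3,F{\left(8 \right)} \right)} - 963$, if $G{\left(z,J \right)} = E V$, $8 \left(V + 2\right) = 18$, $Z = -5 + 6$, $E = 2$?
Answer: $- \frac{1925}{2} \approx -962.5$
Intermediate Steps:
$Z = 1$
$V = \frac{1}{4}$ ($V = -2 + \frac{1}{8} \cdot 18 = -2 + \frac{9}{4} = \frac{1}{4} \approx 0.25$)
$F{\left(L \right)} = 6 + L$ ($F{\left(L \right)} = 1 \left(6 + L\right) = 6 + L$)
$G{\left(z,J \right)} = \frac{1}{2}$ ($G{\left(z,J \right)} = 2 \cdot \frac{1}{4} = \frac{1}{2}$)
$G{\left(\left(-2 + 6\right) 3,F{\left(8 \right)} \right)} - 963 = \frac{1}{2} - 963 = - \frac{1925}{2}$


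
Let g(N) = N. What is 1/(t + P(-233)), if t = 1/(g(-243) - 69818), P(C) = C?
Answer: -70061/16324214 ≈ -0.0042918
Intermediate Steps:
t = -1/70061 (t = 1/(-243 - 69818) = 1/(-70061) = -1/70061 ≈ -1.4273e-5)
1/(t + P(-233)) = 1/(-1/70061 - 233) = 1/(-16324214/70061) = -70061/16324214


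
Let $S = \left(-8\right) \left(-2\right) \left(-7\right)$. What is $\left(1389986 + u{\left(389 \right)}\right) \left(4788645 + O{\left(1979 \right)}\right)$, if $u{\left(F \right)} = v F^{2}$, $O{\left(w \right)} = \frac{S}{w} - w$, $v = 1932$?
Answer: $\frac{2782564210421564516}{1979} \approx 1.406 \cdot 10^{15}$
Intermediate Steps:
$S = -112$ ($S = 16 \left(-7\right) = -112$)
$O{\left(w \right)} = - w - \frac{112}{w}$ ($O{\left(w \right)} = - \frac{112}{w} - w = - w - \frac{112}{w}$)
$u{\left(F \right)} = 1932 F^{2}$
$\left(1389986 + u{\left(389 \right)}\right) \left(4788645 + O{\left(1979 \right)}\right) = \left(1389986 + 1932 \cdot 389^{2}\right) \left(4788645 - \left(1979 + \frac{112}{1979}\right)\right) = \left(1389986 + 1932 \cdot 151321\right) \left(4788645 - \frac{3916553}{1979}\right) = \left(1389986 + 292352172\right) \left(4788645 - \frac{3916553}{1979}\right) = 293742158 \left(4788645 - \frac{3916553}{1979}\right) = 293742158 \cdot \frac{9472811902}{1979} = \frac{2782564210421564516}{1979}$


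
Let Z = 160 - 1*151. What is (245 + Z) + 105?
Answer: 359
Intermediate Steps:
Z = 9 (Z = 160 - 151 = 9)
(245 + Z) + 105 = (245 + 9) + 105 = 254 + 105 = 359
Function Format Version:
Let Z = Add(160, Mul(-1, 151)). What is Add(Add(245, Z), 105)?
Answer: 359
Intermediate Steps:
Z = 9 (Z = Add(160, -151) = 9)
Add(Add(245, Z), 105) = Add(Add(245, 9), 105) = Add(254, 105) = 359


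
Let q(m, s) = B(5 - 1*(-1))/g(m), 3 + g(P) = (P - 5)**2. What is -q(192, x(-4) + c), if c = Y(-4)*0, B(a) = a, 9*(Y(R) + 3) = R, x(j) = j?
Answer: -3/17483 ≈ -0.00017160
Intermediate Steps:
g(P) = -3 + (-5 + P)**2 (g(P) = -3 + (P - 5)**2 = -3 + (-5 + P)**2)
Y(R) = -3 + R/9
c = 0 (c = (-3 + (1/9)*(-4))*0 = (-3 - 4/9)*0 = -31/9*0 = 0)
q(m, s) = 6/(-3 + (-5 + m)**2) (q(m, s) = (5 - 1*(-1))/(-3 + (-5 + m)**2) = (5 + 1)/(-3 + (-5 + m)**2) = 6/(-3 + (-5 + m)**2))
-q(192, x(-4) + c) = -6/(-3 + (-5 + 192)**2) = -6/(-3 + 187**2) = -6/(-3 + 34969) = -6/34966 = -1*3/17483 = -3/17483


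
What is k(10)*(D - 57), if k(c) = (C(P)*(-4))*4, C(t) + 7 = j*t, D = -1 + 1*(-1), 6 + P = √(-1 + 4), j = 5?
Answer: -34928 + 4720*√3 ≈ -26753.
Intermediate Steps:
P = -6 + √3 (P = -6 + √(-1 + 4) = -6 + √3 ≈ -4.2680)
D = -2 (D = -1 - 1 = -2)
C(t) = -7 + 5*t
k(c) = 592 - 80*√3 (k(c) = ((-7 + 5*(-6 + √3))*(-4))*4 = ((-7 + (-30 + 5*√3))*(-4))*4 = ((-37 + 5*√3)*(-4))*4 = (148 - 20*√3)*4 = 592 - 80*√3)
k(10)*(D - 57) = (592 - 80*√3)*(-2 - 57) = (592 - 80*√3)*(-59) = -34928 + 4720*√3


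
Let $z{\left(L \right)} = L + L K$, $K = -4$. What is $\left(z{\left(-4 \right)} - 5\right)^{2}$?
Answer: $49$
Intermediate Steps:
$z{\left(L \right)} = - 3 L$ ($z{\left(L \right)} = L + L \left(-4\right) = L - 4 L = - 3 L$)
$\left(z{\left(-4 \right)} - 5\right)^{2} = \left(\left(-3\right) \left(-4\right) - 5\right)^{2} = \left(12 - 5\right)^{2} = 7^{2} = 49$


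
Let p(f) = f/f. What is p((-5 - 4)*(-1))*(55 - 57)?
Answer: -2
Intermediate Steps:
p(f) = 1
p((-5 - 4)*(-1))*(55 - 57) = 1*(55 - 57) = 1*(-2) = -2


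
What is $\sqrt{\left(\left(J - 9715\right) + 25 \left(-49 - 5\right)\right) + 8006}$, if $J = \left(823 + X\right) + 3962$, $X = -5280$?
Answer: $i \sqrt{3554} \approx 59.615 i$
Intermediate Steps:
$J = -495$ ($J = \left(823 - 5280\right) + 3962 = -4457 + 3962 = -495$)
$\sqrt{\left(\left(J - 9715\right) + 25 \left(-49 - 5\right)\right) + 8006} = \sqrt{\left(\left(-495 - 9715\right) + 25 \left(-49 - 5\right)\right) + 8006} = \sqrt{\left(-10210 + 25 \left(-54\right)\right) + 8006} = \sqrt{\left(-10210 - 1350\right) + 8006} = \sqrt{-11560 + 8006} = \sqrt{-3554} = i \sqrt{3554}$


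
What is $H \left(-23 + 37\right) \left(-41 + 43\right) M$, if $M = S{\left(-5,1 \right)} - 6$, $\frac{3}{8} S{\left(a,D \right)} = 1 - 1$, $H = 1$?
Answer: $-168$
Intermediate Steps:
$S{\left(a,D \right)} = 0$ ($S{\left(a,D \right)} = \frac{8 \left(1 - 1\right)}{3} = \frac{8}{3} \cdot 0 = 0$)
$M = -6$ ($M = 0 - 6 = -6$)
$H \left(-23 + 37\right) \left(-41 + 43\right) M = 1 \left(-23 + 37\right) \left(-41 + 43\right) \left(-6\right) = 1 \cdot 14 \cdot 2 \left(-6\right) = 1 \cdot 28 \left(-6\right) = 28 \left(-6\right) = -168$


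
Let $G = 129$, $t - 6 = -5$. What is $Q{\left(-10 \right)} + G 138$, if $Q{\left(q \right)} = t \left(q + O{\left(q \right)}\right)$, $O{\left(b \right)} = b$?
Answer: $17782$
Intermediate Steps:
$t = 1$ ($t = 6 - 5 = 1$)
$Q{\left(q \right)} = 2 q$ ($Q{\left(q \right)} = 1 \left(q + q\right) = 1 \cdot 2 q = 2 q$)
$Q{\left(-10 \right)} + G 138 = 2 \left(-10\right) + 129 \cdot 138 = -20 + 17802 = 17782$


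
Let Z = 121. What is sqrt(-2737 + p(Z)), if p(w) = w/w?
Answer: 12*I*sqrt(19) ≈ 52.307*I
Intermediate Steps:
p(w) = 1
sqrt(-2737 + p(Z)) = sqrt(-2737 + 1) = sqrt(-2736) = 12*I*sqrt(19)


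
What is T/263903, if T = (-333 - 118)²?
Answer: 203401/263903 ≈ 0.77074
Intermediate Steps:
T = 203401 (T = (-451)² = 203401)
T/263903 = 203401/263903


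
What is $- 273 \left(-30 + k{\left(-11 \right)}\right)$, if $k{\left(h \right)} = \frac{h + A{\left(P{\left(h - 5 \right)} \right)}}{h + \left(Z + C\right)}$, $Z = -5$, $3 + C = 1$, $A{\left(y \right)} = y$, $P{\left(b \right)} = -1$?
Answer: $8008$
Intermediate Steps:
$C = -2$ ($C = -3 + 1 = -2$)
$k{\left(h \right)} = \frac{-1 + h}{-7 + h}$ ($k{\left(h \right)} = \frac{h - 1}{h - 7} = \frac{-1 + h}{h - 7} = \frac{-1 + h}{-7 + h}$)
$- 273 \left(-30 + k{\left(-11 \right)}\right) = - 273 \left(-30 + \frac{-1 - 11}{-7 - 11}\right) = - 273 \left(-30 + \frac{1}{-18} \left(-12\right)\right) = - 273 \left(-30 - - \frac{2}{3}\right) = - 273 \left(-30 + \frac{2}{3}\right) = \left(-273\right) \left(- \frac{88}{3}\right) = 8008$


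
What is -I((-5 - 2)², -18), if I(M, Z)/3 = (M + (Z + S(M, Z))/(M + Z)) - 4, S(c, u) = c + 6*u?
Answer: -3954/31 ≈ -127.55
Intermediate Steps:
I(M, Z) = -12 + 3*M + 3*(M + 7*Z)/(M + Z) (I(M, Z) = 3*((M + (Z + (M + 6*Z))/(M + Z)) - 4) = 3*((M + (M + 7*Z)/(M + Z)) - 4) = 3*(-4 + M + (M + 7*Z)/(M + Z)) = -12 + 3*M + 3*(M + 7*Z)/(M + Z))
-I((-5 - 2)², -18) = -3*(((-5 - 2)²)² - 3*(-5 - 2)² + 3*(-18) + (-5 - 2)²*(-18))/((-5 - 2)² - 18) = -3*(((-7)²)² - 3*(-7)² - 54 + (-7)²*(-18))/((-7)² - 18) = -3*(49² - 3*49 - 54 + 49*(-18))/(49 - 18) = -3*(2401 - 147 - 54 - 882)/31 = -3*1318/31 = -1*3954/31 = -3954/31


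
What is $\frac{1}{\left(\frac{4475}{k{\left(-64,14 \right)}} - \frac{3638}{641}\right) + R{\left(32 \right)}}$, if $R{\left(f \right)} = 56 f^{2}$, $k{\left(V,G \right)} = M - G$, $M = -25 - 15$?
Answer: $\frac{34614}{1981840289} \approx 1.7466 \cdot 10^{-5}$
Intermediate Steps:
$M = -40$
$k{\left(V,G \right)} = -40 - G$
$\frac{1}{\left(\frac{4475}{k{\left(-64,14 \right)}} - \frac{3638}{641}\right) + R{\left(32 \right)}} = \frac{1}{\left(\frac{4475}{-40 - 14} - \frac{3638}{641}\right) + 56 \cdot 32^{2}} = \frac{1}{\left(\frac{4475}{-40 - 14} - \frac{3638}{641}\right) + 56 \cdot 1024} = \frac{1}{\left(\frac{4475}{-54} - \frac{3638}{641}\right) + 57344} = \frac{1}{\left(4475 \left(- \frac{1}{54}\right) - \frac{3638}{641}\right) + 57344} = \frac{1}{\left(- \frac{4475}{54} - \frac{3638}{641}\right) + 57344} = \frac{1}{- \frac{3064927}{34614} + 57344} = \frac{1}{\frac{1981840289}{34614}} = \frac{34614}{1981840289}$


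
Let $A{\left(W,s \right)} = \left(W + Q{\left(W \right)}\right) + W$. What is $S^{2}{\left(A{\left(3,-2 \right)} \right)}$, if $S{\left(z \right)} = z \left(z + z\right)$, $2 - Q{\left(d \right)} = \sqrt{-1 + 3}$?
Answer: $19472 - 8448 \sqrt{2} \approx 7524.7$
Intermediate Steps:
$Q{\left(d \right)} = 2 - \sqrt{2}$ ($Q{\left(d \right)} = 2 - \sqrt{-1 + 3} = 2 - \sqrt{2}$)
$A{\left(W,s \right)} = 2 - \sqrt{2} + 2 W$ ($A{\left(W,s \right)} = \left(W + \left(2 - \sqrt{2}\right)\right) + W = \left(2 + W - \sqrt{2}\right) + W = 2 - \sqrt{2} + 2 W$)
$S{\left(z \right)} = 2 z^{2}$ ($S{\left(z \right)} = z 2 z = 2 z^{2}$)
$S^{2}{\left(A{\left(3,-2 \right)} \right)} = \left(2 \left(2 - \sqrt{2} + 2 \cdot 3\right)^{2}\right)^{2} = \left(2 \left(2 - \sqrt{2} + 6\right)^{2}\right)^{2} = \left(2 \left(8 - \sqrt{2}\right)^{2}\right)^{2} = 4 \left(8 - \sqrt{2}\right)^{4}$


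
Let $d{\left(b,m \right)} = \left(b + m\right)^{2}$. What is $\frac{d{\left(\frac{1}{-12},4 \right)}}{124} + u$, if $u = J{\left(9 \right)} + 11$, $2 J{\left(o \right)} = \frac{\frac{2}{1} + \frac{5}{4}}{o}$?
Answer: $\frac{67283}{5952} \approx 11.304$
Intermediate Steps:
$J{\left(o \right)} = \frac{13}{8 o}$ ($J{\left(o \right)} = \frac{\left(\frac{2}{1} + \frac{5}{4}\right) \frac{1}{o}}{2} = \frac{\left(2 \cdot 1 + 5 \cdot \frac{1}{4}\right) \frac{1}{o}}{2} = \frac{\left(2 + \frac{5}{4}\right) \frac{1}{o}}{2} = \frac{\frac{13}{4} \frac{1}{o}}{2} = \frac{13}{8 o}$)
$u = \frac{805}{72}$ ($u = \frac{13}{8 \cdot 9} + 11 = \frac{13}{8} \cdot \frac{1}{9} + 11 = \frac{13}{72} + 11 = \frac{805}{72} \approx 11.181$)
$\frac{d{\left(\frac{1}{-12},4 \right)}}{124} + u = \frac{\left(\frac{1}{-12} + 4\right)^{2}}{124} + \frac{805}{72} = \frac{\left(- \frac{1}{12} + 4\right)^{2}}{124} + \frac{805}{72} = \frac{\left(\frac{47}{12}\right)^{2}}{124} + \frac{805}{72} = \frac{1}{124} \cdot \frac{2209}{144} + \frac{805}{72} = \frac{2209}{17856} + \frac{805}{72} = \frac{67283}{5952}$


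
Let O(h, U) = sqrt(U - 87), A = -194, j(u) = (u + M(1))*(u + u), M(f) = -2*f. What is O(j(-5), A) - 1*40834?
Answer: -40834 + I*sqrt(281) ≈ -40834.0 + 16.763*I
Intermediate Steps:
j(u) = 2*u*(-2 + u) (j(u) = (u - 2*1)*(u + u) = (u - 2)*(2*u) = (-2 + u)*(2*u) = 2*u*(-2 + u))
O(h, U) = sqrt(-87 + U)
O(j(-5), A) - 1*40834 = sqrt(-87 - 194) - 1*40834 = sqrt(-281) - 40834 = I*sqrt(281) - 40834 = -40834 + I*sqrt(281)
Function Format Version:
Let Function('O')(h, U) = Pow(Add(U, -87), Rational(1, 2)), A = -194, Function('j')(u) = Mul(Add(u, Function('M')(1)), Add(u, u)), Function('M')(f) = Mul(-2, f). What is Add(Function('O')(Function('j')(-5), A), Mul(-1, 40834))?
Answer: Add(-40834, Mul(I, Pow(281, Rational(1, 2)))) ≈ Add(-40834., Mul(16.763, I))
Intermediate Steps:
Function('j')(u) = Mul(2, u, Add(-2, u)) (Function('j')(u) = Mul(Add(u, Mul(-2, 1)), Add(u, u)) = Mul(Add(u, -2), Mul(2, u)) = Mul(Add(-2, u), Mul(2, u)) = Mul(2, u, Add(-2, u)))
Function('O')(h, U) = Pow(Add(-87, U), Rational(1, 2))
Add(Function('O')(Function('j')(-5), A), Mul(-1, 40834)) = Add(Pow(Add(-87, -194), Rational(1, 2)), Mul(-1, 40834)) = Add(Pow(-281, Rational(1, 2)), -40834) = Add(Mul(I, Pow(281, Rational(1, 2))), -40834) = Add(-40834, Mul(I, Pow(281, Rational(1, 2))))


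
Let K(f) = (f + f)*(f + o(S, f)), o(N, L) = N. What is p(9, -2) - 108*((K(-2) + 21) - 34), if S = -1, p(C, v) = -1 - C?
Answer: 98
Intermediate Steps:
K(f) = 2*f*(-1 + f) (K(f) = (f + f)*(f - 1) = (2*f)*(-1 + f) = 2*f*(-1 + f))
p(9, -2) - 108*((K(-2) + 21) - 34) = (-1 - 1*9) - 108*((2*(-2)*(-1 - 2) + 21) - 34) = (-1 - 9) - 108*((2*(-2)*(-3) + 21) - 34) = -10 - 108*((12 + 21) - 34) = -10 - 108*(33 - 34) = -10 - 108*(-1) = -10 + 108 = 98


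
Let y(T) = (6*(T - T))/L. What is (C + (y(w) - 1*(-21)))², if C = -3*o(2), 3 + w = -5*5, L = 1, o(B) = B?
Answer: 225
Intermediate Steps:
w = -28 (w = -3 - 5*5 = -3 - 25 = -28)
y(T) = 0 (y(T) = (6*(T - T))/1 = (6*0)*1 = 0*1 = 0)
C = -6 (C = -3*2 = -6)
(C + (y(w) - 1*(-21)))² = (-6 + (0 - 1*(-21)))² = (-6 + (0 + 21))² = (-6 + 21)² = 15² = 225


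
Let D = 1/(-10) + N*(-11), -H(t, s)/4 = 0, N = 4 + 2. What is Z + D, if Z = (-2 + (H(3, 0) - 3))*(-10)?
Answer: -161/10 ≈ -16.100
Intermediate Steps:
N = 6
H(t, s) = 0 (H(t, s) = -4*0 = 0)
Z = 50 (Z = (-2 + (0 - 3))*(-10) = (-2 - 3)*(-10) = -5*(-10) = 50)
D = -661/10 (D = 1/(-10) + 6*(-11) = -1/10 - 66 = -661/10 ≈ -66.100)
Z + D = 50 - 661/10 = -161/10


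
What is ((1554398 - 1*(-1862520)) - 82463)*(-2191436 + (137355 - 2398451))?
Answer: -14846767590060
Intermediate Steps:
((1554398 - 1*(-1862520)) - 82463)*(-2191436 + (137355 - 2398451)) = ((1554398 + 1862520) - 82463)*(-2191436 - 2261096) = (3416918 - 82463)*(-4452532) = 3334455*(-4452532) = -14846767590060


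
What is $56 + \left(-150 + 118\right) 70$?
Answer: $-2184$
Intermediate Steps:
$56 + \left(-150 + 118\right) 70 = 56 - 2240 = -2184$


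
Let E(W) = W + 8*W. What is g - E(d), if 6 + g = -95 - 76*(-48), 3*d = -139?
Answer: 3964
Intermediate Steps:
d = -139/3 (d = (1/3)*(-139) = -139/3 ≈ -46.333)
E(W) = 9*W
g = 3547 (g = -6 + (-95 - 76*(-48)) = -6 + (-95 + 3648) = -6 + 3553 = 3547)
g - E(d) = 3547 - 9*(-139)/3 = 3547 - 1*(-417) = 3547 + 417 = 3964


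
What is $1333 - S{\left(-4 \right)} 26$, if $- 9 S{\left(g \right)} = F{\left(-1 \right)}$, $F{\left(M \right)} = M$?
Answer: $\frac{11971}{9} \approx 1330.1$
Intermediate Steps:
$S{\left(g \right)} = \frac{1}{9}$ ($S{\left(g \right)} = \left(- \frac{1}{9}\right) \left(-1\right) = \frac{1}{9}$)
$1333 - S{\left(-4 \right)} 26 = 1333 - \frac{1}{9} \cdot 26 = 1333 - \frac{26}{9} = \frac{11971}{9}$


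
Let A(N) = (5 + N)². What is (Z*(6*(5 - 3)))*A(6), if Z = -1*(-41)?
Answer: 59532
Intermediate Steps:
Z = 41
(Z*(6*(5 - 3)))*A(6) = (41*(6*(5 - 3)))*(5 + 6)² = (41*(6*2))*11² = (41*12)*121 = 492*121 = 59532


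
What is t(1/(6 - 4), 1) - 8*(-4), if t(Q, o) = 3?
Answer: 35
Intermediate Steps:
t(1/(6 - 4), 1) - 8*(-4) = 3 - 8*(-4) = 3 + 32 = 35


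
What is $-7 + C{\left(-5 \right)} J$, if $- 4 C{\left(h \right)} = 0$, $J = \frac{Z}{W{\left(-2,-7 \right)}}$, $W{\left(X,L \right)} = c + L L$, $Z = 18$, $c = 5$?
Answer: $-7$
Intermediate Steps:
$W{\left(X,L \right)} = 5 + L^{2}$ ($W{\left(X,L \right)} = 5 + L L = 5 + L^{2}$)
$J = \frac{1}{3}$ ($J = \frac{18}{5 + \left(-7\right)^{2}} = \frac{18}{5 + 49} = \frac{18}{54} = 18 \cdot \frac{1}{54} = \frac{1}{3} \approx 0.33333$)
$C{\left(h \right)} = 0$ ($C{\left(h \right)} = \left(- \frac{1}{4}\right) 0 = 0$)
$-7 + C{\left(-5 \right)} J = -7 + 0 \cdot \frac{1}{3} = -7 + 0 = -7$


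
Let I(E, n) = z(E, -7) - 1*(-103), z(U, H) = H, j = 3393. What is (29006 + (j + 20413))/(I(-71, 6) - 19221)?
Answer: -5868/2125 ≈ -2.7614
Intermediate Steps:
I(E, n) = 96 (I(E, n) = -7 - 1*(-103) = -7 + 103 = 96)
(29006 + (j + 20413))/(I(-71, 6) - 19221) = (29006 + (3393 + 20413))/(96 - 19221) = (29006 + 23806)/(-19125) = 52812*(-1/19125) = -5868/2125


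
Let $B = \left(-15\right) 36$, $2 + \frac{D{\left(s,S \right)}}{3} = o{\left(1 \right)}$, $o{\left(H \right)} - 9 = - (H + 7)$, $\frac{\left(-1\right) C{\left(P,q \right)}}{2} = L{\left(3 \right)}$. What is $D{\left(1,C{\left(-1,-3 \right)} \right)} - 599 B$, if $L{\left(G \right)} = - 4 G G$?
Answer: $323457$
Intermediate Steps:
$L{\left(G \right)} = - 4 G^{2}$
$C{\left(P,q \right)} = 72$ ($C{\left(P,q \right)} = - 2 \left(- 4 \cdot 3^{2}\right) = - 2 \left(\left(-4\right) 9\right) = \left(-2\right) \left(-36\right) = 72$)
$o{\left(H \right)} = 2 - H$ ($o{\left(H \right)} = 9 - \left(H + 7\right) = 9 - \left(7 + H\right) = 2 - H$)
$D{\left(s,S \right)} = -3$ ($D{\left(s,S \right)} = -6 + 3 \left(2 - 1\right) = -6 + 3 \cdot 1 = -6 + 3 = -3$)
$B = -540$
$D{\left(1,C{\left(-1,-3 \right)} \right)} - 599 B = -3 - -323460 = -3 + 323460 = 323457$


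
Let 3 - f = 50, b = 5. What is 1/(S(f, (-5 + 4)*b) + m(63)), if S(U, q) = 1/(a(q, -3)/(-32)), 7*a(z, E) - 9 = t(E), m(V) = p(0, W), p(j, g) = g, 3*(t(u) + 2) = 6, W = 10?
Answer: -9/134 ≈ -0.067164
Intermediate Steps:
t(u) = 0 (t(u) = -2 + (1/3)*6 = -2 + 2 = 0)
m(V) = 10
a(z, E) = 9/7 (a(z, E) = 9/7 + (1/7)*0 = 9/7 + 0 = 9/7)
f = -47 (f = 3 - 1*50 = 3 - 50 = -47)
S(U, q) = -224/9 (S(U, q) = 1/((9/7)/(-32)) = 1/((9/7)*(-1/32)) = 1/(-9/224) = -224/9)
1/(S(f, (-5 + 4)*b) + m(63)) = 1/(-224/9 + 10) = 1/(-134/9) = -9/134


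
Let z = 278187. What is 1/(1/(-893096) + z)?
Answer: 893096/248447696951 ≈ 3.5947e-6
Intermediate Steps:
1/(1/(-893096) + z) = 1/(1/(-893096) + 278187) = 1/(-1/893096 + 278187) = 1/(248447696951/893096) = 893096/248447696951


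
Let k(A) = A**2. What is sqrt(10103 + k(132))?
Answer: sqrt(27527) ≈ 165.91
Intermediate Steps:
sqrt(10103 + k(132)) = sqrt(10103 + 132**2) = sqrt(10103 + 17424) = sqrt(27527)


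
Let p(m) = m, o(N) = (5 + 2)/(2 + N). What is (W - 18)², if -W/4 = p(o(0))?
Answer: 1024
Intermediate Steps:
o(N) = 7/(2 + N)
W = -14 (W = -28/(2 + 0) = -28/2 = -4*7/2 = -14)
(W - 18)² = (-14 - 18)² = (-32)² = 1024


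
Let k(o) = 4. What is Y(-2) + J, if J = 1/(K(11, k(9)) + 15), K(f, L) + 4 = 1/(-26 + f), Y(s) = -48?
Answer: -7857/164 ≈ -47.909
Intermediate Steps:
K(f, L) = -4 + 1/(-26 + f)
J = 15/164 (J = 1/((105 - 4*11)/(-26 + 11) + 15) = 1/((105 - 44)/(-15) + 15) = 1/(-1/15*61 + 15) = 1/(-61/15 + 15) = 1/(164/15) = 15/164 ≈ 0.091463)
Y(-2) + J = -48 + 15/164 = -7857/164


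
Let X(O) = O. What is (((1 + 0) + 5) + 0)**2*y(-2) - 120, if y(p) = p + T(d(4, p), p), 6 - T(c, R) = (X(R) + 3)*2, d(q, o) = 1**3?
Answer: -48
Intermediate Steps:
d(q, o) = 1
T(c, R) = -2*R (T(c, R) = 6 - (R + 3)*2 = 6 - (3 + R)*2 = 6 - (6 + 2*R) = 6 + (-6 - 2*R) = -2*R)
y(p) = -p (y(p) = p - 2*p = -p)
(((1 + 0) + 5) + 0)**2*y(-2) - 120 = (((1 + 0) + 5) + 0)**2*(-1*(-2)) - 120 = ((1 + 5) + 0)**2*2 - 120 = (6 + 0)**2*2 - 120 = 6**2*2 - 120 = 36*2 - 120 = 72 - 120 = -48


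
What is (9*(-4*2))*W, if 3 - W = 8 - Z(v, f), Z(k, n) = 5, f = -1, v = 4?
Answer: 0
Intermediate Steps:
W = 0 (W = 3 - (8 - 1*5) = 3 - (8 - 5) = 3 - 1*3 = 3 - 3 = 0)
(9*(-4*2))*W = (9*(-4*2))*0 = (9*(-8))*0 = -72*0 = 0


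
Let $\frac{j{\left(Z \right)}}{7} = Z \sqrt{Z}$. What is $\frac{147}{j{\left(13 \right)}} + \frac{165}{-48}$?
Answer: $- \frac{55}{16} + \frac{21 \sqrt{13}}{169} \approx -2.9895$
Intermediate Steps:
$j{\left(Z \right)} = 7 Z^{\frac{3}{2}}$ ($j{\left(Z \right)} = 7 Z \sqrt{Z} = 7 Z^{\frac{3}{2}}$)
$\frac{147}{j{\left(13 \right)}} + \frac{165}{-48} = \frac{147}{7 \cdot 13^{\frac{3}{2}}} + \frac{165}{-48} = \frac{147}{7 \cdot 13 \sqrt{13}} + 165 \left(- \frac{1}{48}\right) = \frac{147}{91 \sqrt{13}} - \frac{55}{16} = 147 \frac{\sqrt{13}}{1183} - \frac{55}{16} = \frac{21 \sqrt{13}}{169} - \frac{55}{16} = - \frac{55}{16} + \frac{21 \sqrt{13}}{169}$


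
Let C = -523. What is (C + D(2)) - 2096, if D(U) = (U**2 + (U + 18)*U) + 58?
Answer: -2517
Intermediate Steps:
D(U) = 58 + U**2 + U*(18 + U) (D(U) = (U**2 + (18 + U)*U) + 58 = (U**2 + U*(18 + U)) + 58 = 58 + U**2 + U*(18 + U))
(C + D(2)) - 2096 = (-523 + (58 + 2*2**2 + 18*2)) - 2096 = (-523 + (58 + 2*4 + 36)) - 2096 = (-523 + (58 + 8 + 36)) - 2096 = (-523 + 102) - 2096 = -421 - 2096 = -2517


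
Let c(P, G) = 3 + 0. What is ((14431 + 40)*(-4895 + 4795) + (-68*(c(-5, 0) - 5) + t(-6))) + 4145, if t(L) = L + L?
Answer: -1442831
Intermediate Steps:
c(P, G) = 3
t(L) = 2*L
((14431 + 40)*(-4895 + 4795) + (-68*(c(-5, 0) - 5) + t(-6))) + 4145 = ((14431 + 40)*(-4895 + 4795) + (-68*(3 - 5) + 2*(-6))) + 4145 = (14471*(-100) + (-(-136) - 12)) + 4145 = (-1447100 + (-68*(-2) - 12)) + 4145 = (-1447100 + (136 - 12)) + 4145 = (-1447100 + 124) + 4145 = -1446976 + 4145 = -1442831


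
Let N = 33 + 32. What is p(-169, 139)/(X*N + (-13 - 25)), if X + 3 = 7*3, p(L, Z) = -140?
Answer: -35/283 ≈ -0.12367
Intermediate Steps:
X = 18 (X = -3 + 7*3 = -3 + 21 = 18)
N = 65
p(-169, 139)/(X*N + (-13 - 25)) = -140/(18*65 + (-13 - 25)) = -140/(1170 - 38) = -140/1132 = -140*1/1132 = -35/283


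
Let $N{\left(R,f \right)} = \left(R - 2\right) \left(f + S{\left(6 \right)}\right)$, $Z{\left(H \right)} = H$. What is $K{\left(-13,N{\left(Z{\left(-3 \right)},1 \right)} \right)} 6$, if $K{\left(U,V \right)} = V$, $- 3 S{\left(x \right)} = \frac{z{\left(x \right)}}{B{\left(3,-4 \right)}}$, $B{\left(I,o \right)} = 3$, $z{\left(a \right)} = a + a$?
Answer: $10$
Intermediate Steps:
$z{\left(a \right)} = 2 a$
$S{\left(x \right)} = - \frac{2 x}{9}$ ($S{\left(x \right)} = - \frac{2 x \frac{1}{3}}{3} = - \frac{\frac{2}{3} x}{3} = - \frac{2 x}{9}$)
$N{\left(R,f \right)} = \left(-2 + R\right) \left(- \frac{4}{3} + f\right)$ ($N{\left(R,f \right)} = \left(R - 2\right) \left(f - \frac{4}{3}\right) = \left(-2 + R\right) \left(f - \frac{4}{3}\right) = \left(-2 + R\right) \left(- \frac{4}{3} + f\right)$)
$K{\left(-13,N{\left(Z{\left(-3 \right)},1 \right)} \right)} 6 = \left(\frac{8}{3} - 2 - -4 - 3\right) 6 = \left(\frac{8}{3} - 2 + 4 - 3\right) 6 = \frac{5}{3} \cdot 6 = 10$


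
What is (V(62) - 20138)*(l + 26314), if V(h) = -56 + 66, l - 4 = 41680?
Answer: -1368663744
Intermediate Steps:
l = 41684 (l = 4 + 41680 = 41684)
V(h) = 10
(V(62) - 20138)*(l + 26314) = (10 - 20138)*(41684 + 26314) = -20128*67998 = -1368663744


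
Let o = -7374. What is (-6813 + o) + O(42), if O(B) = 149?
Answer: -14038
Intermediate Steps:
(-6813 + o) + O(42) = (-6813 - 7374) + 149 = -14187 + 149 = -14038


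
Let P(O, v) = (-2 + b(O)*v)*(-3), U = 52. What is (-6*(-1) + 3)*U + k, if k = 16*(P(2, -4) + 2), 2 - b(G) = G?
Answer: 596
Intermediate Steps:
b(G) = 2 - G
P(O, v) = 6 - 3*v*(2 - O) (P(O, v) = (-2 + (2 - O)*v)*(-3) = (-2 + v*(2 - O))*(-3) = 6 - 3*v*(2 - O))
k = 128 (k = 16*((6 + 3*(-4)*(-2 + 2)) + 2) = 16*((6 + 3*(-4)*0) + 2) = 16*((6 + 0) + 2) = 16*(6 + 2) = 16*8 = 128)
(-6*(-1) + 3)*U + k = (-6*(-1) + 3)*52 + 128 = (6 + 3)*52 + 128 = 9*52 + 128 = 468 + 128 = 596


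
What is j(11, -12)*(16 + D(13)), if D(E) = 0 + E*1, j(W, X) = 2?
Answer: 58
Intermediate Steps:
D(E) = E (D(E) = 0 + E = E)
j(11, -12)*(16 + D(13)) = 2*(16 + 13) = 2*29 = 58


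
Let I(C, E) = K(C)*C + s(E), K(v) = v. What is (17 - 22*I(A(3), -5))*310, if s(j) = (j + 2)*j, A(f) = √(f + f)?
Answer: -137950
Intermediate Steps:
A(f) = √2*√f (A(f) = √(2*f) = √2*√f)
s(j) = j*(2 + j) (s(j) = (2 + j)*j = j*(2 + j))
I(C, E) = C² + E*(2 + E) (I(C, E) = C*C + E*(2 + E) = C² + E*(2 + E))
(17 - 22*I(A(3), -5))*310 = (17 - 22*((√2*√3)² - 5*(2 - 5)))*310 = (17 - 22*((√6)² - 5*(-3)))*310 = (17 - 22*(6 + 15))*310 = (17 - 22*21)*310 = (17 - 462)*310 = -445*310 = -137950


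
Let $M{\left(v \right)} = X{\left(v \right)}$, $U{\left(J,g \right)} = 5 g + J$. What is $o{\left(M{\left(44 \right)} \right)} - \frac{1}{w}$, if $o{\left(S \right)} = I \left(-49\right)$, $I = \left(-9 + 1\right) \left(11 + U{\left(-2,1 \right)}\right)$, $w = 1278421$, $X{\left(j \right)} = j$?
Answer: $\frac{7015974447}{1278421} \approx 5488.0$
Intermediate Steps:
$U{\left(J,g \right)} = J + 5 g$
$M{\left(v \right)} = v$
$I = -112$ ($I = \left(-9 + 1\right) \left(11 + \left(-2 + 5 \cdot 1\right)\right) = - 8 \left(11 + \left(-2 + 5\right)\right) = - 8 \left(11 + 3\right) = \left(-8\right) 14 = -112$)
$o{\left(S \right)} = 5488$ ($o{\left(S \right)} = \left(-112\right) \left(-49\right) = 5488$)
$o{\left(M{\left(44 \right)} \right)} - \frac{1}{w} = 5488 - \frac{1}{1278421} = \frac{7015974447}{1278421}$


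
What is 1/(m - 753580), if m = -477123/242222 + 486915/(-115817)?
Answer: -2157955798/1626205653370657 ≈ -1.3270e-6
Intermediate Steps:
m = -13323113817/2157955798 (m = -477123*1/242222 + 486915*(-1/115817) = -477123/242222 - 37455/8909 = -13323113817/2157955798 ≈ -6.1740)
1/(m - 753580) = 1/(-13323113817/2157955798 - 753580) = 1/(-1626205653370657/2157955798) = -2157955798/1626205653370657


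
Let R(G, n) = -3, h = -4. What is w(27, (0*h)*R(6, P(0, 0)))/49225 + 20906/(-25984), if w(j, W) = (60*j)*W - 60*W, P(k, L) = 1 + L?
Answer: -10453/12992 ≈ -0.80457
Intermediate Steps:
w(j, W) = -60*W + 60*W*j (w(j, W) = 60*W*j - 60*W = -60*W + 60*W*j)
w(27, (0*h)*R(6, P(0, 0)))/49225 + 20906/(-25984) = (60*((0*(-4))*(-3))*(-1 + 27))/49225 + 20906/(-25984) = (60*(0*(-3))*26)*(1/49225) + 20906*(-1/25984) = (60*0*26)*(1/49225) - 10453/12992 = 0*(1/49225) - 10453/12992 = 0 - 10453/12992 = -10453/12992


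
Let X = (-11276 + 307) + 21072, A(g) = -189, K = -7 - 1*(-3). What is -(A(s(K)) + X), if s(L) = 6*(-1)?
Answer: -9914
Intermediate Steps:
K = -4 (K = -7 + 3 = -4)
s(L) = -6
X = 10103 (X = -10969 + 21072 = 10103)
-(A(s(K)) + X) = -(-189 + 10103) = -1*9914 = -9914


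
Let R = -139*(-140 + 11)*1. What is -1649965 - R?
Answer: -1667896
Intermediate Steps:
R = 17931 (R = -139*(-129)*1 = 17931*1 = 17931)
-1649965 - R = -1649965 - 1*17931 = -1649965 - 17931 = -1667896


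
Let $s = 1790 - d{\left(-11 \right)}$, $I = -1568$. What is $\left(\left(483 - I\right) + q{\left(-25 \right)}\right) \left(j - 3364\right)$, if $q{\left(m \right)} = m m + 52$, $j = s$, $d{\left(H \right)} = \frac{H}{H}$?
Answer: $-4296600$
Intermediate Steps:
$d{\left(H \right)} = 1$
$s = 1789$ ($s = 1790 - 1 = 1789$)
$j = 1789$
$q{\left(m \right)} = 52 + m^{2}$ ($q{\left(m \right)} = m^{2} + 52 = 52 + m^{2}$)
$\left(\left(483 - I\right) + q{\left(-25 \right)}\right) \left(j - 3364\right) = \left(\left(483 - -1568\right) + \left(52 + \left(-25\right)^{2}\right)\right) \left(1789 - 3364\right) = \left(\left(483 + 1568\right) + \left(52 + 625\right)\right) \left(-1575\right) = \left(2051 + 677\right) \left(-1575\right) = 2728 \left(-1575\right) = -4296600$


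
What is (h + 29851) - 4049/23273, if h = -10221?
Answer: 456844941/23273 ≈ 19630.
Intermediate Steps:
(h + 29851) - 4049/23273 = (-10221 + 29851) - 4049/23273 = 19630 - 4049*1/23273 = 19630 - 4049/23273 = 456844941/23273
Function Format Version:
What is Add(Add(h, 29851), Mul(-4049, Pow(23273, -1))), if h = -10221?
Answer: Rational(456844941, 23273) ≈ 19630.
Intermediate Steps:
Add(Add(h, 29851), Mul(-4049, Pow(23273, -1))) = Add(Add(-10221, 29851), Mul(-4049, Pow(23273, -1))) = Add(19630, Mul(-4049, Rational(1, 23273))) = Add(19630, Rational(-4049, 23273)) = Rational(456844941, 23273)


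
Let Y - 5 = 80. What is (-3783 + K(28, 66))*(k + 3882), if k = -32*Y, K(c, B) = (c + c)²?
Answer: -751814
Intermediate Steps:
Y = 85 (Y = 5 + 80 = 85)
K(c, B) = 4*c² (K(c, B) = (2*c)² = 4*c²)
k = -2720 (k = -32*85 = -2720)
(-3783 + K(28, 66))*(k + 3882) = (-3783 + 4*28²)*(-2720 + 3882) = (-3783 + 4*784)*1162 = (-3783 + 3136)*1162 = -647*1162 = -751814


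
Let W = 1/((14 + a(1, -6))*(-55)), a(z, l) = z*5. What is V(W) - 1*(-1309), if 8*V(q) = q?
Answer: 10943239/8360 ≈ 1309.0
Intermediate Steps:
a(z, l) = 5*z
W = -1/1045 (W = 1/((14 + 5*1)*(-55)) = -1/55/(14 + 5) = -1/55/19 = (1/19)*(-1/55) = -1/1045 ≈ -0.00095694)
V(q) = q/8
V(W) - 1*(-1309) = (⅛)*(-1/1045) - 1*(-1309) = -1/8360 + 1309 = 10943239/8360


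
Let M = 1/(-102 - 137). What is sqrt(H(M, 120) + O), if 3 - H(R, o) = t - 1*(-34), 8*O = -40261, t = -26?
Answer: I*sqrt(80602)/4 ≈ 70.976*I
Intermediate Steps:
M = -1/239 (M = 1/(-239) = -1/239 ≈ -0.0041841)
O = -40261/8 (O = (1/8)*(-40261) = -40261/8 ≈ -5032.6)
H(R, o) = -5 (H(R, o) = 3 - (-26 - 1*(-34)) = 3 - (-26 + 34) = 3 - 1*8 = 3 - 8 = -5)
sqrt(H(M, 120) + O) = sqrt(-5 - 40261/8) = sqrt(-40301/8) = I*sqrt(80602)/4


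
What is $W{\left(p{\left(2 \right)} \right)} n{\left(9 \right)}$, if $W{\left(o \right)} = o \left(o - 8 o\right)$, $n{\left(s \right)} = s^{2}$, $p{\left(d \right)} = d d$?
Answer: $-9072$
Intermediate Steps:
$p{\left(d \right)} = d^{2}$
$W{\left(o \right)} = - 7 o^{2}$ ($W{\left(o \right)} = o \left(- 7 o\right) = - 7 o^{2}$)
$W{\left(p{\left(2 \right)} \right)} n{\left(9 \right)} = - 7 \left(2^{2}\right)^{2} \cdot 9^{2} = - 7 \cdot 4^{2} \cdot 81 = \left(-7\right) 16 \cdot 81 = \left(-112\right) 81 = -9072$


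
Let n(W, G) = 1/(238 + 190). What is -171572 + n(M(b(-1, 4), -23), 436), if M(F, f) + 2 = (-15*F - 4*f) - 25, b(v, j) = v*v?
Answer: -73432815/428 ≈ -1.7157e+5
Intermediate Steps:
b(v, j) = v²
M(F, f) = -27 - 15*F - 4*f (M(F, f) = -2 + ((-15*F - 4*f) - 25) = -2 + (-25 - 15*F - 4*f) = -27 - 15*F - 4*f)
n(W, G) = 1/428
-171572 + n(M(b(-1, 4), -23), 436) = -171572 + 1/428 = -73432815/428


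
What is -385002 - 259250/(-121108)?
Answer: -1371369499/3562 ≈ -3.8500e+5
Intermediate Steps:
-385002 - 259250/(-121108) = -385002 - 259250*(-1)/121108 = -385002 - 1*(-7625/3562) = -385002 + 7625/3562 = -1371369499/3562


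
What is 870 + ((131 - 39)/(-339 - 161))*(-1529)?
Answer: 143917/125 ≈ 1151.3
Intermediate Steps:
870 + ((131 - 39)/(-339 - 161))*(-1529) = 870 + (92/(-500))*(-1529) = 870 + (92*(-1/500))*(-1529) = 870 - 23/125*(-1529) = 870 + 35167/125 = 143917/125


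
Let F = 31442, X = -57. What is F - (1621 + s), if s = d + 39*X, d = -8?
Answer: 32052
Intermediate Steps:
s = -2231 (s = -8 + 39*(-57) = -8 - 2223 = -2231)
F - (1621 + s) = 31442 - (1621 - 2231) = 31442 - 1*(-610) = 31442 + 610 = 32052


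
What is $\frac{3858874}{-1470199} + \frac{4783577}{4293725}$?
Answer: $- \frac{9536133643827}{6312630201275} \approx -1.5106$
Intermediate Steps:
$\frac{3858874}{-1470199} + \frac{4783577}{4293725} = 3858874 \left(- \frac{1}{1470199}\right) + 4783577 \cdot \frac{1}{4293725} = - \frac{3858874}{1470199} + \frac{4783577}{4293725} = - \frac{9536133643827}{6312630201275}$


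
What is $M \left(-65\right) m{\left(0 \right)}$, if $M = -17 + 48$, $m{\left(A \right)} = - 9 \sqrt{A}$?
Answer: $0$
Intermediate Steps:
$M = 31$
$M \left(-65\right) m{\left(0 \right)} = 31 \left(-65\right) \left(- 9 \sqrt{0}\right) = - 2015 \left(\left(-9\right) 0\right) = \left(-2015\right) 0 = 0$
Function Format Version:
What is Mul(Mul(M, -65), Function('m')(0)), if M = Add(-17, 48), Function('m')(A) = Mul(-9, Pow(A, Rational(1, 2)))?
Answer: 0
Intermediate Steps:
M = 31
Mul(Mul(M, -65), Function('m')(0)) = Mul(Mul(31, -65), Mul(-9, Pow(0, Rational(1, 2)))) = Mul(-2015, Mul(-9, 0)) = Mul(-2015, 0) = 0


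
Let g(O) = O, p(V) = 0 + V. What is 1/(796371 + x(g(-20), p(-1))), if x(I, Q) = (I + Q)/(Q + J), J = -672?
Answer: 673/535957704 ≈ 1.2557e-6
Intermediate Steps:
p(V) = V
x(I, Q) = (I + Q)/(-672 + Q) (x(I, Q) = (I + Q)/(Q - 672) = (I + Q)/(-672 + Q))
1/(796371 + x(g(-20), p(-1))) = 1/(796371 + (-20 - 1)/(-672 - 1)) = 1/(796371 - 21/(-673)) = 1/(796371 - 1/673*(-21)) = 1/(796371 + 21/673) = 1/(535957704/673) = 673/535957704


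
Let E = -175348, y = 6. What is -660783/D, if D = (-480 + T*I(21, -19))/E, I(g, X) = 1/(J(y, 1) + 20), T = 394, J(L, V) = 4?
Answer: -1390403729808/5563 ≈ -2.4994e+8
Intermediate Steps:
I(g, X) = 1/24 (I(g, X) = 1/(4 + 20) = 1/24)
D = 5563/2104176 (D = (-480 + 394*(1/24))/(-175348) = (-480 + 197/12)*(-1/175348) = -5563/12*(-1/175348) = 5563/2104176 ≈ 0.0026438)
-660783/D = -660783/5563/2104176 = -660783*2104176/5563 = -1390403729808/5563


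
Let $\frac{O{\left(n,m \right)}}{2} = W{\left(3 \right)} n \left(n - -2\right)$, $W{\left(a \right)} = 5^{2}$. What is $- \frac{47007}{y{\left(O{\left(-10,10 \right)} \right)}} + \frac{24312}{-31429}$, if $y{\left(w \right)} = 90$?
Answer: $- \frac{164396787}{314290} \approx -523.07$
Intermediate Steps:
$W{\left(a \right)} = 25$
$O{\left(n,m \right)} = 50 n \left(2 + n\right)$ ($O{\left(n,m \right)} = 2 \cdot 25 n \left(n - -2\right) = 2 \cdot 25 n \left(n + 2\right) = 2 \cdot 25 n \left(2 + n\right) = 50 n \left(2 + n\right)$)
$- \frac{47007}{y{\left(O{\left(-10,10 \right)} \right)}} + \frac{24312}{-31429} = - \frac{47007}{90} + \frac{24312}{-31429} = \left(-47007\right) \frac{1}{90} + 24312 \left(- \frac{1}{31429}\right) = - \frac{5223}{10} - \frac{24312}{31429} = - \frac{164396787}{314290}$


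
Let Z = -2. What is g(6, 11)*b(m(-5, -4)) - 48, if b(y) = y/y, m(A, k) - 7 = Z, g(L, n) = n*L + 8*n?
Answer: 106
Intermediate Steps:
g(L, n) = 8*n + L*n (g(L, n) = L*n + 8*n = 8*n + L*n)
m(A, k) = 5 (m(A, k) = 7 - 2 = 5)
b(y) = 1
g(6, 11)*b(m(-5, -4)) - 48 = (11*(8 + 6))*1 - 48 = (11*14)*1 - 48 = 154*1 - 48 = 154 - 48 = 106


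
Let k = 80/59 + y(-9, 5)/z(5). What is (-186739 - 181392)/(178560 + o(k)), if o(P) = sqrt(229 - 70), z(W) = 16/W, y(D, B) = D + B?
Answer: -21911157120/10627891147 + 368131*sqrt(159)/31883673441 ≈ -2.0615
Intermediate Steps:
y(D, B) = B + D
k = 25/236 (k = 80/59 + (5 - 9)/((16/5)) = 80*(1/59) - 4/(16*(1/5)) = 80/59 - 4/16/5 = 80/59 - 4*5/16 = 80/59 - 5/4 = 25/236 ≈ 0.10593)
o(P) = sqrt(159)
(-186739 - 181392)/(178560 + o(k)) = (-186739 - 181392)/(178560 + sqrt(159)) = -368131/(178560 + sqrt(159))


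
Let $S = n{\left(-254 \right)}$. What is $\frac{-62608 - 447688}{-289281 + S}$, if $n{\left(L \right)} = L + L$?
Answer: $\frac{510296}{289789} \approx 1.7609$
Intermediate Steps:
$n{\left(L \right)} = 2 L$
$S = -508$ ($S = 2 \left(-254\right) = -508$)
$\frac{-62608 - 447688}{-289281 + S} = \frac{-62608 - 447688}{-289281 - 508} = - \frac{510296}{-289789} = \left(-510296\right) \left(- \frac{1}{289789}\right) = \frac{510296}{289789}$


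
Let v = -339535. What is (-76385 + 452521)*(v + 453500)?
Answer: 42866339240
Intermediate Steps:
(-76385 + 452521)*(v + 453500) = (-76385 + 452521)*(-339535 + 453500) = 376136*113965 = 42866339240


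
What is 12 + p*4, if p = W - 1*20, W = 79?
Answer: 248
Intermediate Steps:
p = 59 (p = 79 - 1*20 = 79 - 20 = 59)
12 + p*4 = 12 + 59*4 = 12 + 236 = 248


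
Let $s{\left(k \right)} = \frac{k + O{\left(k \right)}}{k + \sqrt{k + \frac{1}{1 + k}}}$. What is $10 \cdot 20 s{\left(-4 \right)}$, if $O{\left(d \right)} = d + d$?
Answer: $\frac{28800}{61} + \frac{2400 i \sqrt{39}}{61} \approx 472.13 + 245.7 i$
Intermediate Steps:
$O{\left(d \right)} = 2 d$
$s{\left(k \right)} = \frac{3 k}{k + \sqrt{k + \frac{1}{1 + k}}}$ ($s{\left(k \right)} = \frac{k + 2 k}{k + \sqrt{k + \frac{1}{1 + k}}} = \frac{3 k}{k + \sqrt{k + \frac{1}{1 + k}}}$)
$10 \cdot 20 s{\left(-4 \right)} = 10 \cdot 20 \cdot 3 \left(-4\right) \frac{1}{-4 + \sqrt{\frac{1 - 4 \left(1 - 4\right)}{1 - 4}}} = 200 \cdot 3 \left(-4\right) \frac{1}{-4 + \sqrt{\frac{1 - -12}{-3}}} = 200 \cdot 3 \left(-4\right) \frac{1}{-4 + \sqrt{- \frac{1 + 12}{3}}} = 200 \cdot 3 \left(-4\right) \frac{1}{-4 + \sqrt{\left(- \frac{1}{3}\right) 13}} = 200 \cdot 3 \left(-4\right) \frac{1}{-4 + \sqrt{- \frac{13}{3}}} = 200 \cdot 3 \left(-4\right) \frac{1}{-4 + \frac{i \sqrt{39}}{3}} = 200 \left(- \frac{12}{-4 + \frac{i \sqrt{39}}{3}}\right) = - \frac{2400}{-4 + \frac{i \sqrt{39}}{3}}$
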